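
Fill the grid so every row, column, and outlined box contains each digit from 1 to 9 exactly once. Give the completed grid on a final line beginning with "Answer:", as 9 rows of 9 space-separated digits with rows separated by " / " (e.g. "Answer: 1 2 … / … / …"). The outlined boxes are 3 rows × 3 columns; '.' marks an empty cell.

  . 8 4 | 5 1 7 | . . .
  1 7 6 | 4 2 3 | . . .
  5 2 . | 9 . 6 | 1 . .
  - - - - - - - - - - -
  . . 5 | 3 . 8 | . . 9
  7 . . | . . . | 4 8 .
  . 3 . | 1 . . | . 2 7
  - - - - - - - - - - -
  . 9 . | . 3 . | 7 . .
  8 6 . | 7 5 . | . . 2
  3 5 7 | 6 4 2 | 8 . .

Step 1. [r8c8∈{1,3,4,9}] across row 8, 4 lands solely at r8c8. So r8c8=4.
Step 2. [r4c7∈{6}] only 6 remains possible at r4c7, so r4c7=6.
Step 3. [r7c6∈{1}] r7c6's peers cover all but 1. So r7c6=1.
Step 4. [r9c8∈{1,9}] row 9 places 9 nowhere but r9c8 ⇒ r9c8=9.
Step 5. [r5c9∈{1,3,5}] row 5 places 3 nowhere but r5c9, so r5c9=3.
Step 6. [r6c1∈{4,6,9}] r6c1 is the only open cell in col 1 admitting 6 ⇒ r6c1=6.
Step 7. [r6c5∈{9}] r6c5's peers cover all but 9, so r6c5=9.
Step 8. [r2c8∈{5}] r2c8 is down to just 5 ⇒ r2c8=5.
Step 9. [r4c1∈{2,4}] 2 has one home in row 4: r4c1. So r4c1=2.
Step 10. [r7c8∈{6}] r7c8's peers cover all but 6, so r7c8=6.
Step 11. [r5c2∈{1}] r5c2's peers cover all but 1, so r5c2=1.
Step 12. [r1c8∈{3}] nothing but 3 survives at r1c8 ⇒ r1c8=3.
Step 13. [r6c6∈{4,5}] row 6 places 4 nowhere but r6c6 ⇒ r6c6=4.
Step 14. [r3c9∈{4,8}] in row 3, 4 fits only at r3c9 ⇒ r3c9=4.
Step 15. [r2c7∈{9}] r2c7's peers cover all but 9, so r2c7=9.
Step 16. [r4c5∈{7}] only 7 remains possible at r4c5, so r4c5=7.
Step 17. [r6c3∈{8}] only 8 remains possible at r6c3. So r6c3=8.
Step 18. [r3c3∈{3}] r3c3's peers cover all but 3. So r3c3=3.
Step 19. [r2c9∈{8}] nothing but 8 survives at r2c9, so r2c9=8.
Step 20. [r8c6∈{9}] nothing but 9 survives at r8c6 ⇒ r8c6=9.
Step 21. [r5c4∈{2}] only 2 remains possible at r5c4 ⇒ r5c4=2.
Step 22. [r1c7∈{2}] r1c7 is down to just 2 ⇒ r1c7=2.
Step 23. [r9c9∈{1}] r9c9's peers cover all but 1, so r9c9=1.
Step 24. [r7c3∈{2}] r7c3 is down to just 2. So r7c3=2.
Step 25. [r3c5∈{8}] nothing but 8 survives at r3c5 ⇒ r3c5=8.
Step 26. [r5c6∈{5}] r5c6 is down to just 5 ⇒ r5c6=5.
Step 27. [r8c3∈{1}] r8c3 is down to just 1. So r8c3=1.
Step 28. [r7c4∈{8}] only 8 remains possible at r7c4. So r7c4=8.
Step 29. [r1c1∈{9}] r1c1's peers cover all but 9 ⇒ r1c1=9.
Step 30. [r4c8∈{1}] r4c8 has the single candidate 1 ⇒ r4c8=1.
Step 31. [r4c2∈{4}] nothing but 4 survives at r4c2, so r4c2=4.
Step 32. [r8c7∈{3}] nothing but 3 survives at r8c7. So r8c7=3.
Step 33. [r7c9∈{5}] only 5 remains possible at r7c9. So r7c9=5.
Step 34. [r5c5∈{6}] only 6 remains possible at r5c5. So r5c5=6.
Step 35. [r3c8∈{7}] nothing but 7 survives at r3c8 ⇒ r3c8=7.
Step 36. [r1c9∈{6}] only 6 remains possible at r1c9, so r1c9=6.
Step 37. [r5c3∈{9}] only 9 remains possible at r5c3 ⇒ r5c3=9.
Step 38. [r7c1∈{4}] r7c1's peers cover all but 4. So r7c1=4.
Step 39. [r6c7∈{5}] r6c7's peers cover all but 5 ⇒ r6c7=5.

Answer: 9 8 4 5 1 7 2 3 6 / 1 7 6 4 2 3 9 5 8 / 5 2 3 9 8 6 1 7 4 / 2 4 5 3 7 8 6 1 9 / 7 1 9 2 6 5 4 8 3 / 6 3 8 1 9 4 5 2 7 / 4 9 2 8 3 1 7 6 5 / 8 6 1 7 5 9 3 4 2 / 3 5 7 6 4 2 8 9 1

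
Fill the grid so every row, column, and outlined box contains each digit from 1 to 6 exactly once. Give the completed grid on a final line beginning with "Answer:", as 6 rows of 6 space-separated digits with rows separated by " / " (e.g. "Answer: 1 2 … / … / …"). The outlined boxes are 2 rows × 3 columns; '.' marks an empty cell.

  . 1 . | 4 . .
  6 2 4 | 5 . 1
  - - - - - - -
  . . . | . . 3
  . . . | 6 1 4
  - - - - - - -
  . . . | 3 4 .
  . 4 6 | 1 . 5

Step 1. [r3c5∈{2,5}] r3c5 is the only open cell in col 5 admitting 5, so r3c5=5.
Step 2. [r6c1∈{2,3}] across row 6, 3 lands solely at r6c1 ⇒ r6c1=3.
Step 3. [r5c2∈{5}] only 5 remains possible at r5c2, so r5c2=5.
Step 4. [r1c5∈{2,3,6}] col 5 places 6 nowhere but r1c5, so r1c5=6.
Step 5. [r3c1∈{1,2,4}] row 3 places 4 nowhere but r3c1 ⇒ r3c1=4.
Step 6. [r5c1∈{1,2}] 1 has one home in col 1: r5c1. So r5c1=1.
Step 7. [r4c1∈{2,5}] across col 1, 2 lands solely at r4c1, so r4c1=2.
Step 8. [r1c3∈{3,5}] in row 1, 3 fits only at r1c3. So r1c3=3.
Step 9. [r6c5∈{2}] nothing but 2 survives at r6c5 ⇒ r6c5=2.
Step 10. [r4c3∈{5}] r4c3's peers cover all but 5, so r4c3=5.
Step 11. [r4c2∈{3}] r4c2 has the single candidate 3, so r4c2=3.
Step 12. [r2c5∈{3}] nothing but 3 survives at r2c5. So r2c5=3.
Step 13. [r5c6∈{6}] nothing but 6 survives at r5c6, so r5c6=6.
Step 14. [r3c2∈{6}] r3c2 is down to just 6 ⇒ r3c2=6.
Step 15. [r1c6∈{2}] r1c6 is down to just 2. So r1c6=2.
Step 16. [r5c3∈{2}] r5c3 is down to just 2, so r5c3=2.
Step 17. [r1c1∈{5}] r1c1's peers cover all but 5. So r1c1=5.
Step 18. [r3c3∈{1}] nothing but 1 survives at r3c3 ⇒ r3c3=1.
Step 19. [r3c4∈{2}] r3c4 is down to just 2, so r3c4=2.

Answer: 5 1 3 4 6 2 / 6 2 4 5 3 1 / 4 6 1 2 5 3 / 2 3 5 6 1 4 / 1 5 2 3 4 6 / 3 4 6 1 2 5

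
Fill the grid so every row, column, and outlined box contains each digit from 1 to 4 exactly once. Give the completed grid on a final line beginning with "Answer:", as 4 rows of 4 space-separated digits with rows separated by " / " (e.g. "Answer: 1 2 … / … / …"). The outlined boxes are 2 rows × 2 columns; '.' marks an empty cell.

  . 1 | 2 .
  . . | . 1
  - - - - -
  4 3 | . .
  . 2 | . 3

Step 1. [r4c3∈{1,4}] in row 4, 4 fits only at r4c3, so r4c3=4.
Step 2. [r1c1∈{3}] nothing but 3 survives at r1c1 ⇒ r1c1=3.
Step 3. [r3c3∈{1}] r3c3 is down to just 1 ⇒ r3c3=1.
Step 4. [r2c1∈{2}] only 2 remains possible at r2c1. So r2c1=2.
Step 5. [r2c2∈{4}] r2c2's peers cover all but 4. So r2c2=4.
Step 6. [r2c3∈{3}] r2c3 has the single candidate 3. So r2c3=3.
Step 7. [r1c4∈{4}] r1c4 is down to just 4 ⇒ r1c4=4.
Step 8. [r4c1∈{1}] r4c1 has the single candidate 1, so r4c1=1.
Step 9. [r3c4∈{2}] r3c4 has the single candidate 2. So r3c4=2.

Answer: 3 1 2 4 / 2 4 3 1 / 4 3 1 2 / 1 2 4 3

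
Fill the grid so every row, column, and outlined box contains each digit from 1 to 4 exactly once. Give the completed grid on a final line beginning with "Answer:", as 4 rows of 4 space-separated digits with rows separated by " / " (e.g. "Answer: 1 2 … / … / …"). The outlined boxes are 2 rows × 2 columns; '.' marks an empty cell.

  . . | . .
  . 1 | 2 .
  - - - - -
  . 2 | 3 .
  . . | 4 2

Step 1. [r1c2∈{3,4}] r1c2 is the only open cell in col 2 admitting 4, so r1c2=4.
Step 2. [r2c1∈{3}] only 3 remains possible at r2c1, so r2c1=3.
Step 3. [r3c4∈{1}] only 1 remains possible at r3c4, so r3c4=1.
Step 4. [r4c2∈{3}] r4c2's peers cover all but 3. So r4c2=3.
Step 5. [r4c1∈{1}] nothing but 1 survives at r4c1 ⇒ r4c1=1.
Step 6. [r1c3∈{1}] only 1 remains possible at r1c3, so r1c3=1.
Step 7. [r1c1∈{2}] nothing but 2 survives at r1c1. So r1c1=2.
Step 8. [r2c4∈{4}] r2c4's peers cover all but 4. So r2c4=4.
Step 9. [r3c1∈{4}] r3c1's peers cover all but 4 ⇒ r3c1=4.
Step 10. [r1c4∈{3}] r1c4 has the single candidate 3, so r1c4=3.

Answer: 2 4 1 3 / 3 1 2 4 / 4 2 3 1 / 1 3 4 2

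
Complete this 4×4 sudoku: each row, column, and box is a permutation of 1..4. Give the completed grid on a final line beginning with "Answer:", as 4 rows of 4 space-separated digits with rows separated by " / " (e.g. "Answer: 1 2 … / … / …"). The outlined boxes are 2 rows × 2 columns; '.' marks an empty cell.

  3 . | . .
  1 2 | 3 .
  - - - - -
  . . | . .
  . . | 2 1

Step 1. [r1c2∈{4}] r1c2 is down to just 4. So r1c2=4.
Step 2. [r3c3∈{4}] only 4 remains possible at r3c3, so r3c3=4.
Step 3. [r4c2∈{3}] r4c2 has the single candidate 3, so r4c2=3.
Step 4. [r3c1∈{2}] r3c1 has the single candidate 2 ⇒ r3c1=2.
Step 5. [r1c4∈{2}] nothing but 2 survives at r1c4, so r1c4=2.
Step 6. [r3c4∈{3}] nothing but 3 survives at r3c4 ⇒ r3c4=3.
Step 7. [r4c1∈{4}] nothing but 4 survives at r4c1. So r4c1=4.
Step 8. [r2c4∈{4}] r2c4 has the single candidate 4. So r2c4=4.
Step 9. [r3c2∈{1}] r3c2 has the single candidate 1 ⇒ r3c2=1.
Step 10. [r1c3∈{1}] nothing but 1 survives at r1c3, so r1c3=1.

Answer: 3 4 1 2 / 1 2 3 4 / 2 1 4 3 / 4 3 2 1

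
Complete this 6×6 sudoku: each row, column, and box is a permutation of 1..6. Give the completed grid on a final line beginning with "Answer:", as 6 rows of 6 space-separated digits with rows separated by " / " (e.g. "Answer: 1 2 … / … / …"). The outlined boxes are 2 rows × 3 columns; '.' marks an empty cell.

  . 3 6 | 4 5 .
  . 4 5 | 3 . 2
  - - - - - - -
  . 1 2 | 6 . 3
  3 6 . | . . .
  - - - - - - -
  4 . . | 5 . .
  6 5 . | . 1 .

Step 1. [r5c5∈{2,3,6}] col 5 places 3 nowhere but r5c5 ⇒ r5c5=3.
Step 2. [r3c5∈{4}] r3c5 is down to just 4, so r3c5=4.
Step 3. [r4c4∈{1,2}] r4c4 is the only open cell in col 4 admitting 1. So r4c4=1.
Step 4. [r1c1∈{1,2}] across row 1, 2 lands solely at r1c1. So r1c1=2.
Step 5. [r4c6∈{5}] r4c6 is down to just 5, so r4c6=5.
Step 6. [r6c3∈{3}] r6c3 has the single candidate 3. So r6c3=3.
Step 7. [r3c1∈{5}] r3c1's peers cover all but 5. So r3c1=5.
Step 8. [r1c6∈{1}] only 1 remains possible at r1c6, so r1c6=1.
Step 9. [r5c2∈{2}] r5c2's peers cover all but 2. So r5c2=2.
Step 10. [r4c3∈{4}] r4c3's peers cover all but 4 ⇒ r4c3=4.
Step 11. [r6c6∈{4}] only 4 remains possible at r6c6, so r6c6=4.
Step 12. [r5c6∈{6}] r5c6 is down to just 6 ⇒ r5c6=6.
Step 13. [r4c5∈{2}] only 2 remains possible at r4c5. So r4c5=2.
Step 14. [r2c1∈{1}] r2c1 is down to just 1, so r2c1=1.
Step 15. [r6c4∈{2}] r6c4 is down to just 2, so r6c4=2.
Step 16. [r5c3∈{1}] nothing but 1 survives at r5c3. So r5c3=1.
Step 17. [r2c5∈{6}] r2c5 has the single candidate 6 ⇒ r2c5=6.

Answer: 2 3 6 4 5 1 / 1 4 5 3 6 2 / 5 1 2 6 4 3 / 3 6 4 1 2 5 / 4 2 1 5 3 6 / 6 5 3 2 1 4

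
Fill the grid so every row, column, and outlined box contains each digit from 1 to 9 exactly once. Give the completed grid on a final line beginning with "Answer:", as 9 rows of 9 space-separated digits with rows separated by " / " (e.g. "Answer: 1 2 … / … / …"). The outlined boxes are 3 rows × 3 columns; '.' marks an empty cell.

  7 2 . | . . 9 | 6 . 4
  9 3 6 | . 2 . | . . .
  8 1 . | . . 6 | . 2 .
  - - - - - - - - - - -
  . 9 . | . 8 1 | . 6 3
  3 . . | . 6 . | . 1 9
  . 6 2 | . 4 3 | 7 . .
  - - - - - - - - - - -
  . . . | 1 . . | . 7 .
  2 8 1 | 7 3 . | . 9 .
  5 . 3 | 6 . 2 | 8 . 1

Step 1. [r5c2∈{4,5,7}] col 2 places 5 nowhere but r5c2 ⇒ r5c2=5.
Step 2. [r7c2∈{4}] r7c2 has the single candidate 4 ⇒ r7c2=4.
Step 3. [r3c3∈{4,5}] 4 has one home in box 1: r3c3 ⇒ r3c3=4.
Step 4. [r1c8∈{3,5,8}] across col 8, 3 lands solely at r1c8, so r1c8=3.
Step 5. [r3c5∈{5,7}] 7 has one home in col 5: r3c5. So r3c5=7.
Step 6. [r3c9∈{5}] r3c9 is down to just 5, so r3c9=5.
Step 7. [r2c8∈{8}] nothing but 8 survives at r2c8, so r2c8=8.
Step 8. [r5c7∈{2,4}] r5c7 is the only open cell in row 5 admitting 4 ⇒ r5c7=4.
Step 9. [r4c7∈{2,5}] box 6 places 2 nowhere but r4c7, so r4c7=2.
Step 10. [r4c4∈{5}] only 5 remains possible at r4c4 ⇒ r4c4=5.
Step 11. [r2c6∈{4,5}] r2c6 is the only open cell in row 2 admitting 5. So r2c6=5.
Step 12. [r7c5∈{5,9}] in col 5, 5 fits only at r7c5, so r7c5=5.
Step 13. [r8c9∈{6}] r8c9 has the single candidate 6, so r8c9=6.
Step 14. [r5c6∈{7}] r5c6 has the single candidate 7. So r5c6=7.
Step 15. [r9c5∈{9}] r9c5 has the single candidate 9, so r9c5=9.
Step 16. [r7c6∈{8}] r7c6 has the single candidate 8, so r7c6=8.
Step 17. [r5c4∈{2}] r5c4 is down to just 2. So r5c4=2.
Step 18. [r2c7∈{1}] r2c7's peers cover all but 1, so r2c7=1.
Step 19. [r6c8∈{5}] only 5 remains possible at r6c8. So r6c8=5.
Step 20. [r1c4∈{8}] only 8 remains possible at r1c4, so r1c4=8.
Step 21. [r5c3∈{8}] r5c3 is down to just 8 ⇒ r5c3=8.
Step 22. [r6c9∈{8}] nothing but 8 survives at r6c9 ⇒ r6c9=8.
Step 23. [r7c3∈{9}] r7c3's peers cover all but 9 ⇒ r7c3=9.
Step 24. [r7c1∈{6}] r7c1 has the single candidate 6 ⇒ r7c1=6.
Step 25. [r6c4∈{9}] r6c4's peers cover all but 9. So r6c4=9.
Step 26. [r8c6∈{4}] r8c6 is down to just 4, so r8c6=4.
Step 27. [r1c3∈{5}] r1c3's peers cover all but 5, so r1c3=5.
Step 28. [r7c9∈{2}] only 2 remains possible at r7c9 ⇒ r7c9=2.
Step 29. [r8c7∈{5}] r8c7 has the single candidate 5. So r8c7=5.
Step 30. [r1c5∈{1}] nothing but 1 survives at r1c5, so r1c5=1.
Step 31. [r4c3∈{7}] nothing but 7 survives at r4c3 ⇒ r4c3=7.
Step 32. [r6c1∈{1}] r6c1 has the single candidate 1, so r6c1=1.
Step 33. [r4c1∈{4}] only 4 remains possible at r4c1. So r4c1=4.
Step 34. [r3c7∈{9}] r3c7 has the single candidate 9. So r3c7=9.
Step 35. [r9c2∈{7}] r9c2 is down to just 7, so r9c2=7.
Step 36. [r7c7∈{3}] only 3 remains possible at r7c7. So r7c7=3.
Step 37. [r9c8∈{4}] r9c8's peers cover all but 4, so r9c8=4.
Step 38. [r2c9∈{7}] only 7 remains possible at r2c9. So r2c9=7.
Step 39. [r3c4∈{3}] r3c4 has the single candidate 3, so r3c4=3.
Step 40. [r2c4∈{4}] r2c4's peers cover all but 4, so r2c4=4.

Answer: 7 2 5 8 1 9 6 3 4 / 9 3 6 4 2 5 1 8 7 / 8 1 4 3 7 6 9 2 5 / 4 9 7 5 8 1 2 6 3 / 3 5 8 2 6 7 4 1 9 / 1 6 2 9 4 3 7 5 8 / 6 4 9 1 5 8 3 7 2 / 2 8 1 7 3 4 5 9 6 / 5 7 3 6 9 2 8 4 1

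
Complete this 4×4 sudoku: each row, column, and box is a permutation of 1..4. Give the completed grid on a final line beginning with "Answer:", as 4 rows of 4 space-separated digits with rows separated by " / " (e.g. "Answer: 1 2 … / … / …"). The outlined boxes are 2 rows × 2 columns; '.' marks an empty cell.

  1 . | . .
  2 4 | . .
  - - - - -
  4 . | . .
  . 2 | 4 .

Step 1. [r4c4∈{1,3}] row 4 places 1 nowhere but r4c4, so r4c4=1.
Step 2. [r2c4∈{3}] r2c4 is down to just 3. So r2c4=3.
Step 3. [r3c3∈{2,3}] r3c3 is the only open cell in col 3 admitting 3. So r3c3=3.
Step 4. [r1c4∈{2,4}] r1c4 is the only open cell in row 1 admitting 4 ⇒ r1c4=4.
Step 5. [r3c4∈{2}] nothing but 2 survives at r3c4, so r3c4=2.
Step 6. [r2c3∈{1}] nothing but 1 survives at r2c3 ⇒ r2c3=1.
Step 7. [r4c1∈{3}] r4c1's peers cover all but 3. So r4c1=3.
Step 8. [r1c2∈{3}] nothing but 3 survives at r1c2. So r1c2=3.
Step 9. [r3c2∈{1}] nothing but 1 survives at r3c2 ⇒ r3c2=1.
Step 10. [r1c3∈{2}] r1c3 has the single candidate 2, so r1c3=2.

Answer: 1 3 2 4 / 2 4 1 3 / 4 1 3 2 / 3 2 4 1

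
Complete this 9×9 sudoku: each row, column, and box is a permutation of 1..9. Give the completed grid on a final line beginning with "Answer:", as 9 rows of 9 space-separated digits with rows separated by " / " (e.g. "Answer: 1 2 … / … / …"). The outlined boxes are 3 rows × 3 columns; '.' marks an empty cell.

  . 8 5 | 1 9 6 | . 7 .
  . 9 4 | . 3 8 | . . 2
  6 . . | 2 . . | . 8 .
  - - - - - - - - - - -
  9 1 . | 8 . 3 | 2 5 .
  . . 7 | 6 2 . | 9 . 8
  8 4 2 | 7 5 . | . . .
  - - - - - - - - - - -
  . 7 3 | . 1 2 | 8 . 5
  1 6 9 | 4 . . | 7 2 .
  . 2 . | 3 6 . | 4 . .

Step 1. [r1c7∈{3}] r1c7's peers cover all but 3. So r1c7=3.
Step 2. [r5c8∈{1,3,4}] across col 8, 4 lands solely at r5c8. So r5c8=4.
Step 3. [r3c6∈{4,5,7}] r3c6 is the only open cell in col 6 admitting 4. So r3c6=4.
Step 4. [r7c8∈{6,9}] r7c8 is the only open cell in row 7 admitting 6, so r7c8=6.
Step 5. [r2c8∈{1}] r2c8 is down to just 1. So r2c8=1.
Step 6. [r6c7∈{1,6}] r6c7 is the only open cell in col 7 admitting 1, so r6c7=1.
Step 7. [r9c1∈{5}] r9c1 has the single candidate 5 ⇒ r9c1=5.
Step 8. [r9c8∈{9}] only 9 remains possible at r9c8 ⇒ r9c8=9.
Step 9. [r6c9∈{3,6}] 6 has one home in row 6: r6c9 ⇒ r6c9=6.
Step 10. [r2c7∈{5,6}] r2c7 is the only open cell in row 2 admitting 6 ⇒ r2c7=6.
Step 11. [r5c1∈{3}] r5c1's peers cover all but 3, so r5c1=3.
Step 12. [r1c1∈{2}] nothing but 2 survives at r1c1 ⇒ r1c1=2.
Step 13. [r3c7∈{5}] only 5 remains possible at r3c7 ⇒ r3c7=5.
Step 14. [r4c9∈{7}] r4c9 has the single candidate 7 ⇒ r4c9=7.
Step 15. [r9c9∈{1}] only 1 remains possible at r9c9 ⇒ r9c9=1.
Step 16. [r2c1∈{7}] only 7 remains possible at r2c1, so r2c1=7.
Step 17. [r4c5∈{4}] r4c5 has the single candidate 4. So r4c5=4.
Step 18. [r3c9∈{9}] nothing but 9 survives at r3c9. So r3c9=9.
Step 19. [r2c4∈{5}] only 5 remains possible at r2c4, so r2c4=5.
Step 20. [r8c5∈{8}] nothing but 8 survives at r8c5, so r8c5=8.
Step 21. [r4c3∈{6}] r4c3's peers cover all but 6 ⇒ r4c3=6.
Step 22. [r9c3∈{8}] r9c3 has the single candidate 8. So r9c3=8.
Step 23. [r1c9∈{4}] nothing but 4 survives at r1c9, so r1c9=4.
Step 24. [r3c2∈{3}] nothing but 3 survives at r3c2 ⇒ r3c2=3.
Step 25. [r3c3∈{1}] r3c3 is down to just 1, so r3c3=1.
Step 26. [r5c2∈{5}] r5c2 has the single candidate 5 ⇒ r5c2=5.
Step 27. [r8c6∈{5}] nothing but 5 survives at r8c6, so r8c6=5.
Step 28. [r3c5∈{7}] r3c5 has the single candidate 7, so r3c5=7.
Step 29. [r9c6∈{7}] r9c6 has the single candidate 7, so r9c6=7.
Step 30. [r5c6∈{1}] r5c6 is down to just 1, so r5c6=1.
Step 31. [r6c8∈{3}] r6c8 is down to just 3 ⇒ r6c8=3.
Step 32. [r6c6∈{9}] r6c6 is down to just 9 ⇒ r6c6=9.
Step 33. [r8c9∈{3}] r8c9 has the single candidate 3. So r8c9=3.
Step 34. [r7c4∈{9}] only 9 remains possible at r7c4, so r7c4=9.
Step 35. [r7c1∈{4}] r7c1 is down to just 4 ⇒ r7c1=4.

Answer: 2 8 5 1 9 6 3 7 4 / 7 9 4 5 3 8 6 1 2 / 6 3 1 2 7 4 5 8 9 / 9 1 6 8 4 3 2 5 7 / 3 5 7 6 2 1 9 4 8 / 8 4 2 7 5 9 1 3 6 / 4 7 3 9 1 2 8 6 5 / 1 6 9 4 8 5 7 2 3 / 5 2 8 3 6 7 4 9 1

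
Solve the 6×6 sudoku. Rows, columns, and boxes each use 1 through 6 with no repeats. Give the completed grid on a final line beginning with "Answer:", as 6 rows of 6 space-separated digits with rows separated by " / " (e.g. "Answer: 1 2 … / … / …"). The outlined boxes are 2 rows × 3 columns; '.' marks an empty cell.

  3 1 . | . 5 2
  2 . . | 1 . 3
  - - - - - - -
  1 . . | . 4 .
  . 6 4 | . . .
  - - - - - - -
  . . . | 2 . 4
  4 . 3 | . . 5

Step 1. [r2c5∈{6}] r2c5's peers cover all but 6 ⇒ r2c5=6.
Step 2. [r5c2∈{5}] nothing but 5 survives at r5c2, so r5c2=5.
Step 3. [r6c5∈{1}] r6c5's peers cover all but 1. So r6c5=1.
Step 4. [r4c1∈{5}] only 5 remains possible at r4c1. So r4c1=5.
Step 5. [r3c2∈{2,3}] col 2 places 3 nowhere but r3c2, so r3c2=3.
Step 6. [r4c5∈{2,3}] r4c5 is the only open cell in row 4 admitting 2. So r4c5=2.
Step 7. [r1c3∈{6}] r1c3's peers cover all but 6. So r1c3=6.
Step 8. [r3c6∈{6}] r3c6's peers cover all but 6, so r3c6=6.
Step 9. [r3c4∈{5}] r3c4 is down to just 5. So r3c4=5.
Step 10. [r5c1∈{6}] r5c1 is down to just 6. So r5c1=6.
Step 11. [r3c3∈{2}] nothing but 2 survives at r3c3, so r3c3=2.
Step 12. [r4c4∈{3}] r4c4 is down to just 3, so r4c4=3.
Step 13. [r2c3∈{5}] r2c3 has the single candidate 5 ⇒ r2c3=5.
Step 14. [r6c4∈{6}] r6c4 is down to just 6. So r6c4=6.
Step 15. [r4c6∈{1}] r4c6 has the single candidate 1. So r4c6=1.
Step 16. [r5c5∈{3}] r5c5 has the single candidate 3 ⇒ r5c5=3.
Step 17. [r1c4∈{4}] r1c4 is down to just 4, so r1c4=4.
Step 18. [r6c2∈{2}] r6c2's peers cover all but 2 ⇒ r6c2=2.
Step 19. [r5c3∈{1}] r5c3 has the single candidate 1. So r5c3=1.
Step 20. [r2c2∈{4}] nothing but 4 survives at r2c2 ⇒ r2c2=4.

Answer: 3 1 6 4 5 2 / 2 4 5 1 6 3 / 1 3 2 5 4 6 / 5 6 4 3 2 1 / 6 5 1 2 3 4 / 4 2 3 6 1 5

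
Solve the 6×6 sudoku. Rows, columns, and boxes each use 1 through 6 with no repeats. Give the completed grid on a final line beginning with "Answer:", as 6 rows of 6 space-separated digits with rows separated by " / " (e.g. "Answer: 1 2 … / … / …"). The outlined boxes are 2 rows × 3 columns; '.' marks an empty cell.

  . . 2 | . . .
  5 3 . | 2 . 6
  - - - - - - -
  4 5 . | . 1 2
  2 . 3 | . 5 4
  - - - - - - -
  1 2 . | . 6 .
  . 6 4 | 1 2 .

Step 1. [r6c6∈{3,5}] across row 6, 5 lands solely at r6c6. So r6c6=5.
Step 2. [r3c4∈{3,6}] 3 has one home in row 3: r3c4 ⇒ r3c4=3.
Step 3. [r1c2∈{1,4}] in col 2, 4 fits only at r1c2 ⇒ r1c2=4.
Step 4. [r1c6∈{1,3}] 1 has one home in row 1: r1c6. So r1c6=1.
Step 5. [r1c4∈{5}] r1c4's peers cover all but 5 ⇒ r1c4=5.
Step 6. [r5c6∈{3}] nothing but 3 survives at r5c6, so r5c6=3.
Step 7. [r1c5∈{3}] r1c5 has the single candidate 3. So r1c5=3.
Step 8. [r2c5∈{4}] r2c5's peers cover all but 4, so r2c5=4.
Step 9. [r6c1∈{3}] only 3 remains possible at r6c1, so r6c1=3.
Step 10. [r4c2∈{1}] only 1 remains possible at r4c2 ⇒ r4c2=1.
Step 11. [r5c4∈{4}] nothing but 4 survives at r5c4. So r5c4=4.
Step 12. [r3c3∈{6}] r3c3's peers cover all but 6. So r3c3=6.
Step 13. [r1c1∈{6}] r1c1 has the single candidate 6. So r1c1=6.
Step 14. [r2c3∈{1}] nothing but 1 survives at r2c3, so r2c3=1.
Step 15. [r5c3∈{5}] nothing but 5 survives at r5c3. So r5c3=5.
Step 16. [r4c4∈{6}] only 6 remains possible at r4c4. So r4c4=6.

Answer: 6 4 2 5 3 1 / 5 3 1 2 4 6 / 4 5 6 3 1 2 / 2 1 3 6 5 4 / 1 2 5 4 6 3 / 3 6 4 1 2 5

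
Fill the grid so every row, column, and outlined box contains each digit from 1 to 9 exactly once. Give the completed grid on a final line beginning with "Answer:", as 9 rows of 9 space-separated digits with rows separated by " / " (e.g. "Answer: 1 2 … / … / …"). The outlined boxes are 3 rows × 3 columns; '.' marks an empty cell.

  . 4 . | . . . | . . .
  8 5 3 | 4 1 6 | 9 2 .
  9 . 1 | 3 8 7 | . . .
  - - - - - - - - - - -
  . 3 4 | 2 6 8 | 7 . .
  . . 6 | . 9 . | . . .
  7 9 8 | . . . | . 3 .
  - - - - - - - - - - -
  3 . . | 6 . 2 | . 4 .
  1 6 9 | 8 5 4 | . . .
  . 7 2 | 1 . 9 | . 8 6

Step 1. [r1c6∈{5}] only 5 remains possible at r1c6 ⇒ r1c6=5.
Step 2. [r6c7∈{1,2,4,5,6}] 6 has one home in row 6: r6c7. So r6c7=6.
Step 3. [r6c9∈{1,2,4,5}] row 6 places 2 nowhere but r6c9. So r6c9=2.
Step 4. [r5c2∈{1,2}] r5c2 is the only open cell in col 2 admitting 1, so r5c2=1.
Step 5. [r5c8∈{5}] r5c8's peers cover all but 5. So r5c8=5.
Step 6. [r7c9∈{1,5,7,9}] across row 7, 9 lands solely at r7c9 ⇒ r7c9=9.
Step 7. [r2c9∈{7}] r2c9 has the single candidate 7. So r2c9=7.
Step 8. [r8c9∈{3}] r8c9 has the single candidate 3. So r8c9=3.
Step 9. [r9c7∈{5}] only 5 remains possible at r9c7 ⇒ r9c7=5.
Step 10. [r1c7∈{1,3,8}] in row 1, 3 fits only at r1c7. So r1c7=3.
Step 11. [r3c7∈{4}] r3c7 is down to just 4 ⇒ r3c7=4.
Step 12. [r1c1∈{2,6}] col 1 places 6 nowhere but r1c1. So r1c1=6.
Step 13. [r4c9∈{1}] nothing but 1 survives at r4c9, so r4c9=1.
Step 14. [r5c7∈{8}] r5c7 has the single candidate 8 ⇒ r5c7=8.
Step 15. [r9c1∈{4}] nothing but 4 survives at r9c1, so r9c1=4.
Step 16. [r5c1∈{2}] nothing but 2 survives at r5c1 ⇒ r5c1=2.
Step 17. [r7c7∈{1}] r7c7's peers cover all but 1 ⇒ r7c7=1.
Step 18. [r8c7∈{2}] r8c7 has the single candidate 2 ⇒ r8c7=2.
Step 19. [r7c2∈{8}] only 8 remains possible at r7c2 ⇒ r7c2=8.
Step 20. [r3c2∈{2}] r3c2's peers cover all but 2. So r3c2=2.
Step 21. [r7c5∈{7}] r7c5's peers cover all but 7. So r7c5=7.
Step 22. [r1c8∈{1}] r1c8's peers cover all but 1. So r1c8=1.
Step 23. [r4c8∈{9}] r4c8 is down to just 9. So r4c8=9.
Step 24. [r1c3∈{7}] only 7 remains possible at r1c3 ⇒ r1c3=7.
Step 25. [r5c6∈{3}] r5c6 is down to just 3. So r5c6=3.
Step 26. [r3c8∈{6}] r3c8 is down to just 6, so r3c8=6.
Step 27. [r6c4∈{5}] r6c4's peers cover all but 5 ⇒ r6c4=5.
Step 28. [r3c9∈{5}] r3c9 is down to just 5. So r3c9=5.
Step 29. [r4c1∈{5}] r4c1 is down to just 5. So r4c1=5.
Step 30. [r5c4∈{7}] r5c4 is down to just 7 ⇒ r5c4=7.
Step 31. [r6c5∈{4}] only 4 remains possible at r6c5 ⇒ r6c5=4.
Step 32. [r1c4∈{9}] r1c4 is down to just 9 ⇒ r1c4=9.
Step 33. [r6c6∈{1}] nothing but 1 survives at r6c6, so r6c6=1.
Step 34. [r5c9∈{4}] only 4 remains possible at r5c9, so r5c9=4.
Step 35. [r8c8∈{7}] nothing but 7 survives at r8c8, so r8c8=7.
Step 36. [r1c5∈{2}] nothing but 2 survives at r1c5, so r1c5=2.
Step 37. [r7c3∈{5}] r7c3 has the single candidate 5. So r7c3=5.
Step 38. [r9c5∈{3}] r9c5 is down to just 3 ⇒ r9c5=3.
Step 39. [r1c9∈{8}] only 8 remains possible at r1c9, so r1c9=8.

Answer: 6 4 7 9 2 5 3 1 8 / 8 5 3 4 1 6 9 2 7 / 9 2 1 3 8 7 4 6 5 / 5 3 4 2 6 8 7 9 1 / 2 1 6 7 9 3 8 5 4 / 7 9 8 5 4 1 6 3 2 / 3 8 5 6 7 2 1 4 9 / 1 6 9 8 5 4 2 7 3 / 4 7 2 1 3 9 5 8 6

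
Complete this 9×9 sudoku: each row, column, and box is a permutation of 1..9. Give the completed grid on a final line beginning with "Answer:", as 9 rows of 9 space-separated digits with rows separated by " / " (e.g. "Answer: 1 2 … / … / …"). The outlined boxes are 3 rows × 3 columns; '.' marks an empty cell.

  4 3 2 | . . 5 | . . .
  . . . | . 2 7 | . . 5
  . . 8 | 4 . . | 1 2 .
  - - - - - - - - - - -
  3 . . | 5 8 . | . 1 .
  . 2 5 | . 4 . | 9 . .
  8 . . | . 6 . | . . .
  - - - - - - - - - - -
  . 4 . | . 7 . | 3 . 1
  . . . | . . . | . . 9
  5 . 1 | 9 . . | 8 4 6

Step 1. [r9c6∈{2,3}] across row 9, 2 lands solely at r9c6 ⇒ r9c6=2.
Step 2. [r9c2∈{7}] nothing but 7 survives at r9c2. So r9c2=7.
Step 3. [r8c7∈{2,5,7}] across box 9, 2 lands solely at r8c7. So r8c7=2.
Step 4. [r8c1∈{6}] r8c1 is down to just 6 ⇒ r8c1=6.
Step 5. [r5c8∈{3,6,7,8}] 6 has one home in row 5: r5c8 ⇒ r5c8=6.
Step 6. [r6c4∈{1,2,3,7}] r6c4 is the only open cell in col 4 admitting 2 ⇒ r6c4=2.
Step 7. [r5c4∈{1,3,7}] across col 4, 7 lands solely at r5c4, so r5c4=7.
Step 8. [r4c6∈{9}] r4c6 has the single candidate 9 ⇒ r4c6=9.
Step 9. [r9c5∈{3}] r9c5 is down to just 3, so r9c5=3.
Step 10. [r2c4∈{1,3,6,8}] in col 4, 3 fits only at r2c4 ⇒ r2c4=3.
Step 11. [r1c4∈{1,6,8}] in box 2, 8 fits only at r1c4, so r1c4=8.
Step 12. [r6c8∈{3,5,7}] 3 has one home in col 8: r6c8 ⇒ r6c8=3.
Step 13. [r1c9∈{7}] r1c9 has the single candidate 7 ⇒ r1c9=7.
Step 14. [r6c9∈{4}] r6c9's peers cover all but 4, so r6c9=4.
Step 15. [r4c2∈{6}] only 6 remains possible at r4c2 ⇒ r4c2=6.
Step 16. [r3c5∈{9}] r3c5 is down to just 9, so r3c5=9.
Step 17. [r7c3∈{9}] r7c3's peers cover all but 9 ⇒ r7c3=9.
Step 18. [r6c6∈{1}] r6c6 has the single candidate 1 ⇒ r6c6=1.
Step 19. [r2c1∈{1,9}] r2c1 is the only open cell in col 1 admitting 9, so r2c1=9.
Step 20. [r6c3∈{7}] r6c3's peers cover all but 7, so r6c3=7.
Step 21. [r7c6∈{6,8}] r7c6 is the only open cell in row 7 admitting 8, so r7c6=8.
Step 22. [r8c5∈{1,5}] col 5 places 5 nowhere but r8c5. So r8c5=5.
Step 23. [r2c3∈{6}] r2c3 is down to just 6, so r2c3=6.
Step 24. [r3c2∈{5}] r3c2's peers cover all but 5, so r3c2=5.
Step 25. [r5c9∈{8}] r5c9 is down to just 8 ⇒ r5c9=8.
Step 26. [r7c1∈{2}] only 2 remains possible at r7c1 ⇒ r7c1=2.
Step 27. [r5c6∈{3}] r5c6's peers cover all but 3, so r5c6=3.
Step 28. [r3c1∈{7}] nothing but 7 survives at r3c1, so r3c1=7.
Step 29. [r4c9∈{2}] r4c9 is down to just 2, so r4c9=2.
Step 30. [r3c9∈{3}] r3c9 has the single candidate 3. So r3c9=3.
Step 31. [r8c6∈{4}] nothing but 4 survives at r8c6 ⇒ r8c6=4.
Step 32. [r4c3∈{4}] only 4 remains possible at r4c3 ⇒ r4c3=4.
Step 33. [r6c7∈{5}] only 5 remains possible at r6c7, so r6c7=5.
Step 34. [r7c8∈{5}] only 5 remains possible at r7c8. So r7c8=5.
Step 35. [r2c2∈{1}] r2c2 has the single candidate 1 ⇒ r2c2=1.
Step 36. [r4c7∈{7}] r4c7's peers cover all but 7 ⇒ r4c7=7.
Step 37. [r1c8∈{9}] r1c8's peers cover all but 9 ⇒ r1c8=9.
Step 38. [r6c2∈{9}] r6c2's peers cover all but 9 ⇒ r6c2=9.
Step 39. [r3c6∈{6}] r3c6's peers cover all but 6, so r3c6=6.
Step 40. [r2c8∈{8}] only 8 remains possible at r2c8. So r2c8=8.
Step 41. [r8c4∈{1}] nothing but 1 survives at r8c4, so r8c4=1.
Step 42. [r1c5∈{1}] r1c5 has the single candidate 1, so r1c5=1.
Step 43. [r8c2∈{8}] r8c2's peers cover all but 8 ⇒ r8c2=8.
Step 44. [r8c8∈{7}] nothing but 7 survives at r8c8. So r8c8=7.
Step 45. [r1c7∈{6}] only 6 remains possible at r1c7, so r1c7=6.
Step 46. [r7c4∈{6}] r7c4 is down to just 6 ⇒ r7c4=6.
Step 47. [r5c1∈{1}] r5c1 has the single candidate 1. So r5c1=1.
Step 48. [r8c3∈{3}] r8c3's peers cover all but 3. So r8c3=3.
Step 49. [r2c7∈{4}] only 4 remains possible at r2c7 ⇒ r2c7=4.

Answer: 4 3 2 8 1 5 6 9 7 / 9 1 6 3 2 7 4 8 5 / 7 5 8 4 9 6 1 2 3 / 3 6 4 5 8 9 7 1 2 / 1 2 5 7 4 3 9 6 8 / 8 9 7 2 6 1 5 3 4 / 2 4 9 6 7 8 3 5 1 / 6 8 3 1 5 4 2 7 9 / 5 7 1 9 3 2 8 4 6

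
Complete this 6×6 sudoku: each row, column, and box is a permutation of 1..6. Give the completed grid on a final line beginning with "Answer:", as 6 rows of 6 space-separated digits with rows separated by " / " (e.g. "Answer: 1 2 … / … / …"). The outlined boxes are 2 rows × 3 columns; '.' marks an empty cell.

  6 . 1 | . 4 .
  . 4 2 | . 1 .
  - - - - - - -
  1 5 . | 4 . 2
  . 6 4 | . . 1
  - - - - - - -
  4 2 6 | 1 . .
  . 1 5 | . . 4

Step 1. [r6c1∈{3}] r6c1 has the single candidate 3. So r6c1=3.
Step 2. [r1c4∈{2,3,5}] across row 1, 2 lands solely at r1c4 ⇒ r1c4=2.
Step 3. [r1c6∈{3,5}] in row 1, 5 fits only at r1c6, so r1c6=5.
Step 4. [r3c5∈{3,6}] 6 has one home in row 3: r3c5. So r3c5=6.
Step 5. [r2c6∈{3,6}] r2c6 is the only open cell in col 6 admitting 6, so r2c6=6.
Step 6. [r5c5∈{3,5}] row 5 places 5 nowhere but r5c5, so r5c5=5.
Step 7. [r4c5∈{3}] r4c5 has the single candidate 3, so r4c5=3.
Step 8. [r6c4∈{6}] only 6 remains possible at r6c4 ⇒ r6c4=6.
Step 9. [r1c2∈{3}] r1c2 has the single candidate 3, so r1c2=3.
Step 10. [r4c4∈{5}] r4c4's peers cover all but 5, so r4c4=5.
Step 11. [r4c1∈{2}] only 2 remains possible at r4c1. So r4c1=2.
Step 12. [r5c6∈{3}] r5c6 has the single candidate 3 ⇒ r5c6=3.
Step 13. [r2c4∈{3}] r2c4 is down to just 3, so r2c4=3.
Step 14. [r2c1∈{5}] nothing but 5 survives at r2c1 ⇒ r2c1=5.
Step 15. [r3c3∈{3}] only 3 remains possible at r3c3. So r3c3=3.
Step 16. [r6c5∈{2}] r6c5 has the single candidate 2. So r6c5=2.

Answer: 6 3 1 2 4 5 / 5 4 2 3 1 6 / 1 5 3 4 6 2 / 2 6 4 5 3 1 / 4 2 6 1 5 3 / 3 1 5 6 2 4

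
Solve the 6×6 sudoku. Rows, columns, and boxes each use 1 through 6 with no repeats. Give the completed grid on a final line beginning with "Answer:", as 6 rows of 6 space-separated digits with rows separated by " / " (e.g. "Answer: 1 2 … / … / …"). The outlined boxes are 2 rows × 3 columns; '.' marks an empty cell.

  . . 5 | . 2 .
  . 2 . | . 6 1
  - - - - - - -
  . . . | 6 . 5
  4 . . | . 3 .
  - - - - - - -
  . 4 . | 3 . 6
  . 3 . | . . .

Step 1. [r3c2∈{1}] only 1 remains possible at r3c2 ⇒ r3c2=1.
Step 2. [r1c1∈{1,3,6}] row 1 places 1 nowhere but r1c1, so r1c1=1.
Step 3. [r1c4∈{4}] only 4 remains possible at r1c4. So r1c4=4.
Step 4. [r6c1∈{2,5,6}] across col 1, 6 lands solely at r6c1, so r6c1=6.
Step 5. [r4c6∈{2}] nothing but 2 survives at r4c6 ⇒ r4c6=2.
Step 6. [r6c4∈{1,2,5}] across col 4, 2 lands solely at r6c4 ⇒ r6c4=2.
Step 7. [r6c5∈{1,4,5}] row 6 places 5 nowhere but r6c5 ⇒ r6c5=5.
Step 8. [r2c1∈{3}] r2c1 has the single candidate 3, so r2c1=3.
Step 9. [r3c1∈{2}] only 2 remains possible at r3c1. So r3c1=2.
Step 10. [r5c3∈{1,2}] in row 5, 2 fits only at r5c3, so r5c3=2.
Step 11. [r4c3∈{6}] r4c3's peers cover all but 6 ⇒ r4c3=6.
Step 12. [r3c5∈{4}] nothing but 4 survives at r3c5, so r3c5=4.
Step 13. [r1c6∈{3}] r1c6 has the single candidate 3, so r1c6=3.
Step 14. [r4c2∈{5}] only 5 remains possible at r4c2 ⇒ r4c2=5.
Step 15. [r4c4∈{1}] nothing but 1 survives at r4c4. So r4c4=1.
Step 16. [r2c4∈{5}] nothing but 5 survives at r2c4. So r2c4=5.
Step 17. [r5c5∈{1}] r5c5 has the single candidate 1 ⇒ r5c5=1.
Step 18. [r1c2∈{6}] nothing but 6 survives at r1c2, so r1c2=6.
Step 19. [r6c6∈{4}] nothing but 4 survives at r6c6 ⇒ r6c6=4.
Step 20. [r5c1∈{5}] r5c1's peers cover all but 5, so r5c1=5.
Step 21. [r6c3∈{1}] nothing but 1 survives at r6c3. So r6c3=1.
Step 22. [r2c3∈{4}] r2c3 has the single candidate 4, so r2c3=4.
Step 23. [r3c3∈{3}] only 3 remains possible at r3c3. So r3c3=3.

Answer: 1 6 5 4 2 3 / 3 2 4 5 6 1 / 2 1 3 6 4 5 / 4 5 6 1 3 2 / 5 4 2 3 1 6 / 6 3 1 2 5 4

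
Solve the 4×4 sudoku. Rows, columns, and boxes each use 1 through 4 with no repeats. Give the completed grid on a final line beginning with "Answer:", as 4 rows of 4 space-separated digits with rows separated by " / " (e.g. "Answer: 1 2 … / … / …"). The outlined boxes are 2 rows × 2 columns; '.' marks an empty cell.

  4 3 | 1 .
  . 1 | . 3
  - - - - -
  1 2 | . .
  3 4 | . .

Step 1. [r2c3∈{2,4}] 4 has one home in row 2: r2c3, so r2c3=4.
Step 2. [r4c4∈{1,2}] r4c4 is the only open cell in row 4 admitting 1 ⇒ r4c4=1.
Step 3. [r1c4∈{2}] r1c4 has the single candidate 2, so r1c4=2.
Step 4. [r3c4∈{4}] r3c4 has the single candidate 4. So r3c4=4.
Step 5. [r4c3∈{2}] r4c3's peers cover all but 2, so r4c3=2.
Step 6. [r2c1∈{2}] nothing but 2 survives at r2c1, so r2c1=2.
Step 7. [r3c3∈{3}] r3c3 has the single candidate 3 ⇒ r3c3=3.

Answer: 4 3 1 2 / 2 1 4 3 / 1 2 3 4 / 3 4 2 1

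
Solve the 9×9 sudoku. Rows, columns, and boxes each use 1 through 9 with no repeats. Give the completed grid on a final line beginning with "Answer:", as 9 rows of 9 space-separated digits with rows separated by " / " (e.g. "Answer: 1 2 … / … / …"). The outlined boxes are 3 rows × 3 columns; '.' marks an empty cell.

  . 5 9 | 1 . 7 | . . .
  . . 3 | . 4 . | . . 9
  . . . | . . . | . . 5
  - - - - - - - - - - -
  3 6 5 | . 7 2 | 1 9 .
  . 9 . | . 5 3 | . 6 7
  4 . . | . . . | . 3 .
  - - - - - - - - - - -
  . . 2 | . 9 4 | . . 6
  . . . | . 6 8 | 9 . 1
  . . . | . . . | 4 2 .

Step 1. [r8c4∈{2,3,5,7}] 2 has one home in row 8: r8c4. So r8c4=2.
Step 2. [r9c1∈{1,5,6,7,8,9}] r9c1 is the only open cell in row 9 admitting 9. So r9c1=9.
Step 3. [r9c3∈{1,6,7,8}] r9c3 is the only open cell in row 9 admitting 6. So r9c3=6.
Step 4. [r8c2∈{3,4,7}] 3 has one home in row 8: r8c2. So r8c2=3.
Step 5. [r3c2∈{1,2,4,7,8}] r3c2 is the only open cell in col 2 admitting 4. So r3c2=4.
Step 6. [r6c7∈{2,5,8}] 5 has one home in row 6: r6c7 ⇒ r6c7=5.
Step 7. [r4c9∈{4,8}] in box 6, 4 fits only at r4c9 ⇒ r4c9=4.
Step 8. [r4c4∈{8}] r4c4 has the single candidate 8. So r4c4=8.
Step 9. [r6c5∈{1}] r6c5 has the single candidate 1 ⇒ r6c5=1.
Step 10. [r9c5∈{3}] r9c5 is down to just 3 ⇒ r9c5=3.
Step 11. [r9c9∈{8}] nothing but 8 survives at r9c9 ⇒ r9c9=8.
Step 12. [r5c7∈{2,8}] in box 6, 8 fits only at r5c7, so r5c7=8.
Step 13. [r5c1∈{1,2}] in row 5, 2 fits only at r5c1, so r5c1=2.
Step 14. [r2c2∈{1,2,7,8}] 2 has one home in col 2: r2c2 ⇒ r2c2=2.
Step 15. [r1c9∈{2,3}] across col 9, 3 lands solely at r1c9. So r1c9=3.
Step 16. [r9c6∈{1,5}] col 6 places 1 nowhere but r9c6 ⇒ r9c6=1.
Step 17. [r9c2∈{7}] only 7 remains possible at r9c2, so r9c2=7.
Step 18. [r8c8∈{5,7}] row 8 places 7 nowhere but r8c8. So r8c8=7.
Step 19. [r3c4∈{3,6,9}] 3 has one home in row 3: r3c4, so r3c4=3.
Step 20. [r7c8∈{5}] r7c8 is down to just 5. So r7c8=5.
Step 21. [r6c4∈{6,9}] across col 4, 9 lands solely at r6c4. So r6c4=9.
Step 22. [r2c4∈{5,6}] col 4 places 6 nowhere but r2c4, so r2c4=6.
Step 23. [r6c3∈{7,8}] across row 6, 7 lands solely at r6c3 ⇒ r6c3=7.
Step 24. [r3c3∈{1,8}] across col 3, 8 lands solely at r3c3, so r3c3=8.
Step 25. [r7c1∈{1,8}] across col 1, 8 lands solely at r7c1 ⇒ r7c1=8.
Step 26. [r1c5∈{2,8}] r1c5 is the only open cell in col 5 admitting 8. So r1c5=8.
Step 27. [r1c7∈{2,6}] 2 has one home in row 1: r1c7, so r1c7=2.
Step 28. [r2c7∈{7}] r2c7's peers cover all but 7 ⇒ r2c7=7.
Step 29. [r3c8∈{1}] nothing but 1 survives at r3c8 ⇒ r3c8=1.
Step 30. [r1c1∈{6}] only 6 remains possible at r1c1, so r1c1=6.
Step 31. [r3c6∈{9}] nothing but 9 survives at r3c6, so r3c6=9.
Step 32. [r8c1∈{5}] r8c1's peers cover all but 5 ⇒ r8c1=5.
Step 33. [r9c4∈{5}] r9c4 has the single candidate 5, so r9c4=5.
Step 34. [r6c6∈{6}] r6c6 is down to just 6. So r6c6=6.
Step 35. [r2c1∈{1}] nothing but 1 survives at r2c1. So r2c1=1.
Step 36. [r2c8∈{8}] r2c8 has the single candidate 8, so r2c8=8.
Step 37. [r5c3∈{1}] r5c3 is down to just 1, so r5c3=1.
Step 38. [r7c7∈{3}] only 3 remains possible at r7c7. So r7c7=3.
Step 39. [r1c8∈{4}] nothing but 4 survives at r1c8, so r1c8=4.
Step 40. [r6c2∈{8}] nothing but 8 survives at r6c2 ⇒ r6c2=8.
Step 41. [r6c9∈{2}] r6c9 has the single candidate 2 ⇒ r6c9=2.
Step 42. [r3c1∈{7}] r3c1 is down to just 7, so r3c1=7.
Step 43. [r3c7∈{6}] r3c7 is down to just 6. So r3c7=6.
Step 44. [r2c6∈{5}] nothing but 5 survives at r2c6. So r2c6=5.
Step 45. [r5c4∈{4}] nothing but 4 survives at r5c4, so r5c4=4.
Step 46. [r7c2∈{1}] nothing but 1 survives at r7c2. So r7c2=1.
Step 47. [r8c3∈{4}] r8c3's peers cover all but 4. So r8c3=4.
Step 48. [r7c4∈{7}] r7c4 is down to just 7. So r7c4=7.
Step 49. [r3c5∈{2}] r3c5's peers cover all but 2. So r3c5=2.

Answer: 6 5 9 1 8 7 2 4 3 / 1 2 3 6 4 5 7 8 9 / 7 4 8 3 2 9 6 1 5 / 3 6 5 8 7 2 1 9 4 / 2 9 1 4 5 3 8 6 7 / 4 8 7 9 1 6 5 3 2 / 8 1 2 7 9 4 3 5 6 / 5 3 4 2 6 8 9 7 1 / 9 7 6 5 3 1 4 2 8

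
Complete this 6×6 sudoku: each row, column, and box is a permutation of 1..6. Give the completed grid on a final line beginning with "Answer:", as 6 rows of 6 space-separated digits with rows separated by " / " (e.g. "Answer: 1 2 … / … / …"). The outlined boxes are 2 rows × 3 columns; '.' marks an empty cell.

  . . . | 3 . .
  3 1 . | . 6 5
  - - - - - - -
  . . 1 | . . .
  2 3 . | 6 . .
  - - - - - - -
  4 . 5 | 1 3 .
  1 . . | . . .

Step 1. [r4c5∈{1,4,5}] 5 has one home in row 4: r4c5 ⇒ r4c5=5.
Step 2. [r4c3∈{4}] nothing but 4 survives at r4c3 ⇒ r4c3=4.
Step 3. [r2c4∈{2,4}] across row 2, 4 lands solely at r2c4, so r2c4=4.
Step 4. [r1c2∈{2,4,5,6}] r1c2 is the only open cell in row 1 admitting 4 ⇒ r1c2=4.
Step 5. [r3c4∈{2}] nothing but 2 survives at r3c4, so r3c4=2.
Step 6. [r3c2∈{5,6}] across col 2, 5 lands solely at r3c2 ⇒ r3c2=5.
Step 7. [r6c3∈{2,3,6}] r6c3 is the only open cell in row 6 admitting 3. So r6c3=3.
Step 8. [r1c5∈{1,2}] r1c5 is the only open cell in col 5 admitting 1. So r1c5=1.
Step 9. [r6c5∈{2,4}] across col 5, 2 lands solely at r6c5. So r6c5=2.
Step 10. [r6c2∈{6}] r6c2 is down to just 6 ⇒ r6c2=6.
Step 11. [r1c3∈{2,6}] col 3 places 6 nowhere but r1c3 ⇒ r1c3=6.
Step 12. [r3c5∈{4}] r3c5 is down to just 4. So r3c5=4.
Step 13. [r2c3∈{2}] only 2 remains possible at r2c3, so r2c3=2.
Step 14. [r6c4∈{5}] r6c4 has the single candidate 5, so r6c4=5.
Step 15. [r4c6∈{1}] only 1 remains possible at r4c6 ⇒ r4c6=1.
Step 16. [r5c6∈{6}] nothing but 6 survives at r5c6 ⇒ r5c6=6.
Step 17. [r1c6∈{2}] nothing but 2 survives at r1c6, so r1c6=2.
Step 18. [r3c1∈{6}] nothing but 6 survives at r3c1. So r3c1=6.
Step 19. [r3c6∈{3}] r3c6 has the single candidate 3 ⇒ r3c6=3.
Step 20. [r1c1∈{5}] nothing but 5 survives at r1c1. So r1c1=5.
Step 21. [r5c2∈{2}] r5c2's peers cover all but 2. So r5c2=2.
Step 22. [r6c6∈{4}] nothing but 4 survives at r6c6, so r6c6=4.

Answer: 5 4 6 3 1 2 / 3 1 2 4 6 5 / 6 5 1 2 4 3 / 2 3 4 6 5 1 / 4 2 5 1 3 6 / 1 6 3 5 2 4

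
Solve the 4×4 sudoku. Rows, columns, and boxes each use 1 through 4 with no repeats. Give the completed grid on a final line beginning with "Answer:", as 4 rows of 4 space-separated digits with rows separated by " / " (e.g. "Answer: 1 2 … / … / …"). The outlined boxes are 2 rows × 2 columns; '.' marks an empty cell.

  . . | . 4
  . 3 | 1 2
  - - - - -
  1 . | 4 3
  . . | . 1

Step 1. [r3c2∈{2}] r3c2's peers cover all but 2, so r3c2=2.
Step 2. [r2c1∈{4}] only 4 remains possible at r2c1 ⇒ r2c1=4.
Step 3. [r4c3∈{2}] nothing but 2 survives at r4c3. So r4c3=2.
Step 4. [r1c2∈{1}] r1c2's peers cover all but 1 ⇒ r1c2=1.
Step 5. [r1c3∈{3}] nothing but 3 survives at r1c3 ⇒ r1c3=3.
Step 6. [r4c1∈{3}] r4c1's peers cover all but 3. So r4c1=3.
Step 7. [r1c1∈{2}] r1c1 is down to just 2, so r1c1=2.
Step 8. [r4c2∈{4}] only 4 remains possible at r4c2. So r4c2=4.

Answer: 2 1 3 4 / 4 3 1 2 / 1 2 4 3 / 3 4 2 1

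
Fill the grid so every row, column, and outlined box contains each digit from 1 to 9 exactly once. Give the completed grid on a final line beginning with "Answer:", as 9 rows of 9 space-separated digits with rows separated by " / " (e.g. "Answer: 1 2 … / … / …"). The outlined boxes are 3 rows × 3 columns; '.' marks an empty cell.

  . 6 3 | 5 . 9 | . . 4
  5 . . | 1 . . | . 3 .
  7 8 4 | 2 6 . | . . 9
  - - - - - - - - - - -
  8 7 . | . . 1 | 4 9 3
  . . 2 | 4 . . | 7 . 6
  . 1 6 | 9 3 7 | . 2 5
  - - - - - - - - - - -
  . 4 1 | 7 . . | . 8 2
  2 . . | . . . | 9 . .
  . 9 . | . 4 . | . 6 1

Step 1. [r9c1∈{3}] nothing but 3 survives at r9c1, so r9c1=3.
Step 2. [r8c2∈{5}] r8c2 is down to just 5. So r8c2=5.
Step 3. [r2c9∈{7,8}] in col 9, 8 fits only at r2c9. So r2c9=8.
Step 4. [r9c4∈{8}] nothing but 8 survives at r9c4, so r9c4=8.
Step 5. [r1c8∈{1,7}] r1c8 is the only open cell in box 3 admitting 7 ⇒ r1c8=7.
Step 6. [r8c4∈{3,6}] in col 4, 3 fits only at r8c4, so r8c4=3.
Step 7. [r9c7∈{5}] nothing but 5 survives at r9c7, so r9c7=5.
Step 8. [r3c7∈{1}] only 1 remains possible at r3c7, so r3c7=1.
Step 9. [r5c6∈{5,8}] col 6 places 8 nowhere but r5c6, so r5c6=8.
Step 10. [r7c6∈{5,6}] col 6 places 5 nowhere but r7c6, so r7c6=5.
Step 11. [r2c2∈{2}] r2c2's peers cover all but 2. So r2c2=2.
Step 12. [r9c3∈{7}] nothing but 7 survives at r9c3, so r9c3=7.
Step 13. [r5c5∈{5}] r5c5 is down to just 5, so r5c5=5.
Step 14. [r8c5∈{1}] r8c5 is down to just 1 ⇒ r8c5=1.
Step 15. [r4c4∈{6}] nothing but 6 survives at r4c4 ⇒ r4c4=6.
Step 16. [r4c5∈{2}] only 2 remains possible at r4c5, so r4c5=2.
Step 17. [r7c7∈{3}] r7c7 has the single candidate 3 ⇒ r7c7=3.
Step 18. [r3c8∈{5}] only 5 remains possible at r3c8, so r3c8=5.
Step 19. [r6c7∈{8}] nothing but 8 survives at r6c7. So r6c7=8.
Step 20. [r2c6∈{4}] r2c6 is down to just 4. So r2c6=4.
Step 21. [r3c6∈{3}] only 3 remains possible at r3c6. So r3c6=3.
Step 22. [r9c6∈{2}] r9c6 is down to just 2 ⇒ r9c6=2.
Step 23. [r8c3∈{8}] only 8 remains possible at r8c3 ⇒ r8c3=8.
Step 24. [r2c3∈{9}] only 9 remains possible at r2c3 ⇒ r2c3=9.
Step 25. [r5c2∈{3}] r5c2's peers cover all but 3, so r5c2=3.
Step 26. [r4c3∈{5}] nothing but 5 survives at r4c3. So r4c3=5.
Step 27. [r1c5∈{8}] r1c5's peers cover all but 8. So r1c5=8.
Step 28. [r8c9∈{7}] nothing but 7 survives at r8c9. So r8c9=7.
Step 29. [r7c1∈{6}] r7c1 has the single candidate 6 ⇒ r7c1=6.
Step 30. [r5c8∈{1}] r5c8's peers cover all but 1. So r5c8=1.
Step 31. [r8c8∈{4}] r8c8 has the single candidate 4 ⇒ r8c8=4.
Step 32. [r5c1∈{9}] r5c1's peers cover all but 9, so r5c1=9.
Step 33. [r2c7∈{6}] r2c7 has the single candidate 6, so r2c7=6.
Step 34. [r6c1∈{4}] r6c1 has the single candidate 4, so r6c1=4.
Step 35. [r8c6∈{6}] nothing but 6 survives at r8c6 ⇒ r8c6=6.
Step 36. [r1c7∈{2}] r1c7 is down to just 2 ⇒ r1c7=2.
Step 37. [r1c1∈{1}] r1c1's peers cover all but 1, so r1c1=1.
Step 38. [r7c5∈{9}] r7c5 has the single candidate 9 ⇒ r7c5=9.
Step 39. [r2c5∈{7}] only 7 remains possible at r2c5. So r2c5=7.

Answer: 1 6 3 5 8 9 2 7 4 / 5 2 9 1 7 4 6 3 8 / 7 8 4 2 6 3 1 5 9 / 8 7 5 6 2 1 4 9 3 / 9 3 2 4 5 8 7 1 6 / 4 1 6 9 3 7 8 2 5 / 6 4 1 7 9 5 3 8 2 / 2 5 8 3 1 6 9 4 7 / 3 9 7 8 4 2 5 6 1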